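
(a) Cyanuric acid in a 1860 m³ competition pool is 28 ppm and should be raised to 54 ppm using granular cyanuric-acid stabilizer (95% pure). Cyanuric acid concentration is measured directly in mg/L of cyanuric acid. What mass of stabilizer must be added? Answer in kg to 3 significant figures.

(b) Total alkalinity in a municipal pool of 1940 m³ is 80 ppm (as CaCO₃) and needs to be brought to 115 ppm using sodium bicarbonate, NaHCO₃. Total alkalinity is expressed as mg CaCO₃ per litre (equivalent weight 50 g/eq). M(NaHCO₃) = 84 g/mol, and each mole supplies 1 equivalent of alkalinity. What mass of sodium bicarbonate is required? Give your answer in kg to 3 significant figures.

(a) 50.9 kg; (b) 114 kg

(a) Volume: 1860 m³ = 1,860,000 L.
(a) CYA to add: (54 − 28) = 26 mg/L × 1,860,000 L = 48,360 g cyanuric acid.
(a) At 95% purity: 48,360 / 0.95 = 50,910 g product.

(b) Volume: 1940 m³ = 1,940,000 L.
(b) Alkalinity to add: (115 − 80) = 35 mg/L as CaCO₃ × 1,940,000 L = 67,900 g as CaCO₃.
(b) Equivalents: 67,900 g ÷ 50 g/eq = 1358 eq.
(b) NaHCO₃ supplies 1 eq per mole → 1358 mol.
(b) Mass: 1358 mol × 84 g/mol = 114,100 g.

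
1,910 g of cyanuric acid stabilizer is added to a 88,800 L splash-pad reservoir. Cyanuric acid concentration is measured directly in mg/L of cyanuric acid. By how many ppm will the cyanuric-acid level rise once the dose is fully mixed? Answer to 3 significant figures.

Rise: 1,910 g / 88,800 L × 1000 = 21.51 mg/L.

21.5 ppm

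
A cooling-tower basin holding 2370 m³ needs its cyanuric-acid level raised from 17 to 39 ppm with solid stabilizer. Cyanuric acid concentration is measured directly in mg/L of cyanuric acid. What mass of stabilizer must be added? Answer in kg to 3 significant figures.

52.1 kg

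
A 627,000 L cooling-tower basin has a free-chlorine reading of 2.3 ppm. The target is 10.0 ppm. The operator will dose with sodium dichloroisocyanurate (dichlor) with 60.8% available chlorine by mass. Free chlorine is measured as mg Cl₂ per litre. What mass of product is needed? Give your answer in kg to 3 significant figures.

Chlorine deficit: 10.0 − 2.3 = 7.7 ppm = 7.7 mg/L as Cl₂.
Cl₂ equivalent needed: 7.7 mg/L × 627,000 L = 4,828,000 mg = 4828 g.
Product at 60.8% available chlorine: 4828 / 0.608 = 7941 g.

7.94 kg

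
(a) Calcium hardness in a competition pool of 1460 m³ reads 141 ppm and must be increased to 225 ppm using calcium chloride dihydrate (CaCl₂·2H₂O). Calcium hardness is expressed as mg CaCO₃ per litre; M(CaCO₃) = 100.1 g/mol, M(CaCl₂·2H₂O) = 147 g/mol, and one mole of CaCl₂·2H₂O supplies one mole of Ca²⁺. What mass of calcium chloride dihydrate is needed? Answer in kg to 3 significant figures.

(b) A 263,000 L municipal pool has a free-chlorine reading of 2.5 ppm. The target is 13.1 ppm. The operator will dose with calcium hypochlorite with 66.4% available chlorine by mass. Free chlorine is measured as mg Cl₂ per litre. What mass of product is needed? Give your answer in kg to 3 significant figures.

(a) 180 kg; (b) 4.20 kg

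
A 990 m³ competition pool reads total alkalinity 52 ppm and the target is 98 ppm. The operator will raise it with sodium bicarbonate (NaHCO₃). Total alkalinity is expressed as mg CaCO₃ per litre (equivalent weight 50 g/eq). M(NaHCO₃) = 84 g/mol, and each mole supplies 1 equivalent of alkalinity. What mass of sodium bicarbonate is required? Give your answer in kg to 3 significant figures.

76.5 kg

Volume: 990 m³ = 990,000 L.
Alkalinity to add: (98 − 52) = 46 mg/L as CaCO₃ × 990,000 L = 45,540 g as CaCO₃.
Equivalents: 45,540 g ÷ 50 g/eq = 910.8 eq.
NaHCO₃ supplies 1 eq per mole → 910.8 mol.
Mass: 910.8 mol × 84 g/mol = 76,510 g.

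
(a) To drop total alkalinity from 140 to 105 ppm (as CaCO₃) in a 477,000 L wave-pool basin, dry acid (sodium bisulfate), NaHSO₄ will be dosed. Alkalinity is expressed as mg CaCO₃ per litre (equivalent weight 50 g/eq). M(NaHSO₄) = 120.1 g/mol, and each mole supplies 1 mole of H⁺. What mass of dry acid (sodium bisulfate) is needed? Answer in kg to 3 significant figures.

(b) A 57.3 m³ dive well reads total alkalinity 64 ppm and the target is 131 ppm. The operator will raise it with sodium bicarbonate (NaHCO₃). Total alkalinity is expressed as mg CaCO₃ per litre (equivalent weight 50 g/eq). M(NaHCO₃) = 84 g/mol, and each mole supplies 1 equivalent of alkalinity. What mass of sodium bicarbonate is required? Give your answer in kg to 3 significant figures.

(a) 40.1 kg; (b) 6.45 kg

(a) Alkalinity to neutralize: (140 − 105) = 35 mg/L as CaCO₃ × 477,000 L = 16,700 g as CaCO₃.
(a) Equivalents of H⁺ required: 16,700 ÷ 50 g/eq = 333.9 eq = 333.9 mol NaHSO₄.
(a) Mass of NaHSO₄: 333.9 × 120.1 = 40,100 g.

(b) Volume: 57.3 m³ = 57,300 L.
(b) Alkalinity to add: (131 − 64) = 67 mg/L as CaCO₃ × 57,300 L = 3839 g as CaCO₃.
(b) Equivalents: 3839 g ÷ 50 g/eq = 76.78 eq.
(b) NaHCO₃ supplies 1 eq per mole → 76.78 mol.
(b) Mass: 76.78 mol × 84 g/mol = 6450 g.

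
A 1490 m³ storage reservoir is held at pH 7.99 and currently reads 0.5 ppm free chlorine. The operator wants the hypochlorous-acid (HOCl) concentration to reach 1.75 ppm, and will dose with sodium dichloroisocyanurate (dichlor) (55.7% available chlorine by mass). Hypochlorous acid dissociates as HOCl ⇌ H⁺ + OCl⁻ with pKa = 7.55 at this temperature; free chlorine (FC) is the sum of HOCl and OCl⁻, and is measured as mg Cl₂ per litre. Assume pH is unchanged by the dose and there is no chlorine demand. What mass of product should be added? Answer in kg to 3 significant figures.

16.2 kg

Volume: 1490 m³ = 1,490,000 L.
[OCl⁻]/[HOCl] = 10^(pH − pKa) = 10^(7.99 − 7.55) = 2.754; fraction as HOCl = 1/(1 + 2.754) = 0.2664.
Free chlorine required for 1.75 ppm HOCl: 1.75 / 0.2664 = 6.57 ppm.
FC to add: 6.57 − 0.5 = 6.07 mg/L as Cl₂.
Cl₂ equivalent: 6.07 mg/L × 1,490,000 L = 9044 g.
Product at 55.7% available Cl: 9044 / 0.557 = 16,240 g.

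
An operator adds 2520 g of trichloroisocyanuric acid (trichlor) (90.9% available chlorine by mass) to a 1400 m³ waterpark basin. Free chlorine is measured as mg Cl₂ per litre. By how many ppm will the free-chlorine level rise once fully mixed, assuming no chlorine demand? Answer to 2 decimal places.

Volume: 1400 m³ = 1,400,000 L.
Available chlorine delivered: 2520 g × 0.909 = 2291 g as Cl₂.
Concentration rise: 2291 g / 1,400,000 L = 1.636 mg/L = 1.64 ppm.

1.64 ppm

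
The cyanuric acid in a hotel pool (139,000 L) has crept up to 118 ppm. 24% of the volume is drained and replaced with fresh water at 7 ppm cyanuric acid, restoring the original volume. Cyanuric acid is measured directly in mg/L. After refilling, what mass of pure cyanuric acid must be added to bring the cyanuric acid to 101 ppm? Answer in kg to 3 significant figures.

After draining 24% and refilling: 118 × 0.76 + 7 × 0.24 = 91.36 ppm.
Deficit to target: 101 − 91.36 = 9.64 mg/L.
Mass: 9.64 mg/L × 139,000 L = 1340 g cyanuric acid.

1.34 kg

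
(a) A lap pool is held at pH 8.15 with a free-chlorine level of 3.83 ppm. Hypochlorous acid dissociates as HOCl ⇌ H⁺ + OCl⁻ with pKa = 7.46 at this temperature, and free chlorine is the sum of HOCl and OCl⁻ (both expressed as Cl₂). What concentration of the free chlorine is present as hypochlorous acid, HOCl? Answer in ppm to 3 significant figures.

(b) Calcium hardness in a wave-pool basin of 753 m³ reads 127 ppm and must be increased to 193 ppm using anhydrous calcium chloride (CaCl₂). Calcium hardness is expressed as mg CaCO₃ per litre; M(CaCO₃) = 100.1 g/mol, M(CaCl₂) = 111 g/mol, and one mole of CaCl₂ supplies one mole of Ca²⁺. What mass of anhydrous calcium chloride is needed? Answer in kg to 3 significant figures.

(a) 0.649 ppm; (b) 55.1 kg

(a) [OCl⁻]/[HOCl] = 10^(pH − pKa) = 10^(8.15 − 7.46) = 10^0.69 = 4.898.
(a) Fraction as HOCl = 1 / (1 + 4.898) = 0.1696.
(a) HOCl = 0.1696 × 3.83 ppm = 0.6494 ppm.

(b) Volume: 753 m³ = 753,000 L.
(b) Hardness to add: (193 − 127) = 66 mg/L as CaCO₃ × 753,000 L = 49,700 g as CaCO₃.
(b) Moles of Ca²⁺ (1 mol Ca²⁺ ≡ 1 mol CaCO₃): 49,700 / 100.1 g/mol = 496.5 mol.
(b) Mass of CaCl₂: 496.5 × 111 = 55,110 g.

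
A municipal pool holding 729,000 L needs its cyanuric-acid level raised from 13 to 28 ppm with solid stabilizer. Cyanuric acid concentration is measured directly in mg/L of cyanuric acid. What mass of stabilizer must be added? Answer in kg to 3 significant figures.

10.9 kg

CYA to add: (28 − 13) = 15 mg/L × 729,000 L = 10,940 g cyanuric acid.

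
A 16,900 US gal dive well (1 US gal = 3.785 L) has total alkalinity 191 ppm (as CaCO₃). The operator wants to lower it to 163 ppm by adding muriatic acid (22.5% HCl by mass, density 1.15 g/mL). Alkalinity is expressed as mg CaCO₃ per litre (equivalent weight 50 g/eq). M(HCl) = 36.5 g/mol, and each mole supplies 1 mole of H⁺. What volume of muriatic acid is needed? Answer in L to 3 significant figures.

5.05 L

Volume: 16,900 US gal × 3.785 L/gal = 63,966 L.
Alkalinity to neutralize: (191 − 163) = 28 mg/L as CaCO₃ × 63,966 L = 1791 g as CaCO₃.
Equivalents of H⁺ required: 1791 ÷ 50 g/eq = 35.82 eq = 35.82 mol HCl.
Mass of HCl: 35.82 × 36.5 = 1307 g.
Mass of 22.5% solution: 1307 / 0.225 = 5811 g.
Volume: 5811 g ÷ 1.15 g/mL = 5053 mL.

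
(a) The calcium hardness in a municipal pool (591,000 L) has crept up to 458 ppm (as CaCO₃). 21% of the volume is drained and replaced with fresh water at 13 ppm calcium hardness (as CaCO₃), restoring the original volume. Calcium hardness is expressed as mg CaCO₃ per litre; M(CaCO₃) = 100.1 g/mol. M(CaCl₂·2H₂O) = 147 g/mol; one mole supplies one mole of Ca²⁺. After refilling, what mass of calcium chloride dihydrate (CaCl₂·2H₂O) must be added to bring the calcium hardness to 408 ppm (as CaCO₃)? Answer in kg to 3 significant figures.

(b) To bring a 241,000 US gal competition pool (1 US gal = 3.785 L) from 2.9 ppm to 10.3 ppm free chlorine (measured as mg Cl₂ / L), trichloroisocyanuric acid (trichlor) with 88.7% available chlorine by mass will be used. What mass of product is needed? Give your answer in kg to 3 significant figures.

(a) 37.7 kg; (b) 7.61 kg

(a) After draining 21% and refilling: 458 × 0.79 + 13 × 0.21 = 364.55 ppm.
(a) Deficit to target: 408 − 364.55 = 43.45 mg/L.
(a) As CaCO₃: 43.45 mg/L × 591,000 L = 25,680 g; ÷ 100.1 = 256.5 mol Ca²⁺.
(a) Mass: 256.5 × 147 = 37,710 g.

(b) Volume: 241,000 US gal × 3.785 L/gal = 912,185 L.
(b) Chlorine deficit: 10.3 − 2.9 = 7.4 ppm = 7.4 mg/L as Cl₂.
(b) Cl₂ equivalent needed: 7.4 mg/L × 912,185 L = 6,750,000 mg = 6750 g.
(b) Product at 88.7% available chlorine: 6750 / 0.887 = 7610 g.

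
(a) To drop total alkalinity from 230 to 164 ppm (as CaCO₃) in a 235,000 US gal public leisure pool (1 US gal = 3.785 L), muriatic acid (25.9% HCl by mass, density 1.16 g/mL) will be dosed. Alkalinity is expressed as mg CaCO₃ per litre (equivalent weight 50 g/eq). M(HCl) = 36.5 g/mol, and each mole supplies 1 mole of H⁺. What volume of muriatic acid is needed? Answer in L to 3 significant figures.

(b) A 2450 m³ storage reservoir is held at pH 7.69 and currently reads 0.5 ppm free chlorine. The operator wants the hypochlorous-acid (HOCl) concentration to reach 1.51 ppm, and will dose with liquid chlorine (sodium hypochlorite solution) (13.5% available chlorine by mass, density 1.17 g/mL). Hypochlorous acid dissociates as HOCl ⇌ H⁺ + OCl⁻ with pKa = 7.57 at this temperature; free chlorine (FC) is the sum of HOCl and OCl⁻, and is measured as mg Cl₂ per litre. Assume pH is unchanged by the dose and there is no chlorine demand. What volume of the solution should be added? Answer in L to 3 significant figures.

(a) Volume: 235,000 US gal × 3.785 L/gal = 889,475 L.
(a) Alkalinity to neutralize: (230 − 164) = 66 mg/L as CaCO₃ × 889,475 L = 58,710 g as CaCO₃.
(a) Equivalents of H⁺ required: 58,710 ÷ 50 g/eq = 1174 eq = 1174 mol HCl.
(a) Mass of HCl: 1174 × 36.5 = 42,850 g.
(a) Mass of 25.9% solution: 42,850 / 0.259 = 165,500 g.
(a) Volume: 165,500 g ÷ 1.16 g/mL = 142,600 mL.

(b) Volume: 2450 m³ = 2,450,000 L.
(b) [OCl⁻]/[HOCl] = 10^(pH − pKa) = 10^(7.69 − 7.57) = 1.318; fraction as HOCl = 1/(1 + 1.318) = 0.4314.
(b) Free chlorine required for 1.51 ppm HOCl: 1.51 / 0.4314 = 3.501 ppm.
(b) FC to add: 3.501 − 0.5 = 3.001 mg/L as Cl₂.
(b) Cl₂ equivalent: 3.001 mg/L × 2,450,000 L = 7351 g.
(b) Product at 13.5% available Cl: 7351 / 0.135 = 54,450 g.
(b) Volume: 54,450 g ÷ 1.17 g/mL = 46,540 mL.

(a) 143 L; (b) 46.5 L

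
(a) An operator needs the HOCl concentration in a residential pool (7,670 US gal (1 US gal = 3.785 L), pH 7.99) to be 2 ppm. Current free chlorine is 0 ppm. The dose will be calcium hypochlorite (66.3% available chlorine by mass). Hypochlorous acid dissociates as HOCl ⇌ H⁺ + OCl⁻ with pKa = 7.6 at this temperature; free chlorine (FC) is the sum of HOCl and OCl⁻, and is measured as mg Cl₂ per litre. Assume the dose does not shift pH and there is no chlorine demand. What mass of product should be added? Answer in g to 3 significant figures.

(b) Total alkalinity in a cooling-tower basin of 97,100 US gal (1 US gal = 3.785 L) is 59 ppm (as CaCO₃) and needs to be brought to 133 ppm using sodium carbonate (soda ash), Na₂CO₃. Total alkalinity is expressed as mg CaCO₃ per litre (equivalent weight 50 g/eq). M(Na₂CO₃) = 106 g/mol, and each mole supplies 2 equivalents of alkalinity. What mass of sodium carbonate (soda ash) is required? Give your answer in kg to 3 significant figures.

(a) Volume: 7,670 US gal × 3.785 L/gal = 29,031 L.
(a) [OCl⁻]/[HOCl] = 10^(pH − pKa) = 10^(7.99 − 7.6) = 2.455; fraction as HOCl = 1/(1 + 2.455) = 0.2895.
(a) Free chlorine required for 2 ppm HOCl: 2 / 0.2895 = 6.909 ppm.
(a) FC to add: 6.909 − 0 = 6.909 mg/L as Cl₂.
(a) Cl₂ equivalent: 6.909 mg/L × 29,031 L = 200.6 g.
(a) Product at 66.3% available Cl: 200.6 / 0.663 = 302.5 g.

(b) Volume: 97,100 US gal × 3.785 L/gal = 367,524 L.
(b) Alkalinity to add: (133 − 59) = 74 mg/L as CaCO₃ × 367,524 L = 27,200 g as CaCO₃.
(b) Equivalents: 27,200 g ÷ 50 g/eq = 543.9 eq.
(b) Each mole of Na₂CO₃ supplies 2 eq, so 543.9 / 2 = 272 mol.
(b) Mass: 272 mol × 106 g/mol = 28,830 g.

(a) 303 g; (b) 28.8 kg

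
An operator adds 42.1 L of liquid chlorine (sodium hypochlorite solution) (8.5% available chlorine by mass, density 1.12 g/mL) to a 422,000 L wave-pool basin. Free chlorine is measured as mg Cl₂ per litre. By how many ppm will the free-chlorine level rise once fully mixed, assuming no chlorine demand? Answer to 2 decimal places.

9.50 ppm

Mass of solution: 42.1 L × 1000 mL/L × 1.12 g/mL = 47,150 g.
Available chlorine delivered: 47,150 g × 0.085 = 4008 g as Cl₂.
Concentration rise: 4008 g / 422,000 L = 9.497 mg/L = 9.50 ppm.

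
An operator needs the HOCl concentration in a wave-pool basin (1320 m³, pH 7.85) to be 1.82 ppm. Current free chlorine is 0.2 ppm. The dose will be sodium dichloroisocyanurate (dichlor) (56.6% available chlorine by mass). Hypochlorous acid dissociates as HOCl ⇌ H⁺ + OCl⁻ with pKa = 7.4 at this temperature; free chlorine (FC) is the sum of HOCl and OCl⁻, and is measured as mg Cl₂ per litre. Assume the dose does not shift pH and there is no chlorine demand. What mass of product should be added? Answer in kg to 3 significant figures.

15.7 kg

Volume: 1320 m³ = 1,320,000 L.
[OCl⁻]/[HOCl] = 10^(pH − pKa) = 10^(7.85 − 7.4) = 2.818; fraction as HOCl = 1/(1 + 2.818) = 0.2619.
Free chlorine required for 1.82 ppm HOCl: 1.82 / 0.2619 = 6.949 ppm.
FC to add: 6.949 − 0.2 = 6.749 mg/L as Cl₂.
Cl₂ equivalent: 6.749 mg/L × 1,320,000 L = 8909 g.
Product at 56.6% available Cl: 8909 / 0.566 = 15,740 g.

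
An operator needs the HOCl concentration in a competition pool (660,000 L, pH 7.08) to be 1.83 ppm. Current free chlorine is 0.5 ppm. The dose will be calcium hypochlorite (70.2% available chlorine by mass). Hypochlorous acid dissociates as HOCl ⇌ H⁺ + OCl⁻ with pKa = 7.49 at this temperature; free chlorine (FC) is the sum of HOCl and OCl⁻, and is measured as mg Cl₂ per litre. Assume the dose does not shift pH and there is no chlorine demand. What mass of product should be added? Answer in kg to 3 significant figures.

1.92 kg

[OCl⁻]/[HOCl] = 10^(pH − pKa) = 10^(7.08 − 7.49) = 0.389; fraction as HOCl = 1/(1 + 0.389) = 0.7199.
Free chlorine required for 1.83 ppm HOCl: 1.83 / 0.7199 = 2.542 ppm.
FC to add: 2.542 − 0.5 = 2.042 mg/L as Cl₂.
Cl₂ equivalent: 2.042 mg/L × 660,000 L = 1348 g.
Product at 70.2% available Cl: 1348 / 0.702 = 1920 g.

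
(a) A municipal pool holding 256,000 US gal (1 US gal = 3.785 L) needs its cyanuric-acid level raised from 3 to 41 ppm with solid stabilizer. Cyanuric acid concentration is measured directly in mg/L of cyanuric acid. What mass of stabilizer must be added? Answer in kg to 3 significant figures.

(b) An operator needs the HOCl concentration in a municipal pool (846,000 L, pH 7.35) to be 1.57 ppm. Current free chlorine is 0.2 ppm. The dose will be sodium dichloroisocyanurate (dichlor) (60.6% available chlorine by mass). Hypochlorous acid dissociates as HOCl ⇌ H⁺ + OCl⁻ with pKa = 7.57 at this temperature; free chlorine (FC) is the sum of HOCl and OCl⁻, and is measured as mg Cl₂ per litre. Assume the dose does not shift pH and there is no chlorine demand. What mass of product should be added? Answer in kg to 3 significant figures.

(a) 36.8 kg; (b) 3.23 kg

(a) Volume: 256,000 US gal × 3.785 L/gal = 968,960 L.
(a) CYA to add: (41 − 3) = 38 mg/L × 968,960 L = 36,820 g cyanuric acid.

(b) [OCl⁻]/[HOCl] = 10^(pH − pKa) = 10^(7.35 − 7.57) = 0.6026; fraction as HOCl = 1/(1 + 0.6026) = 0.624.
(b) Free chlorine required for 1.57 ppm HOCl: 1.57 / 0.624 = 2.516 ppm.
(b) FC to add: 2.516 − 0.2 = 2.316 mg/L as Cl₂.
(b) Cl₂ equivalent: 2.316 mg/L × 846,000 L = 1959 g.
(b) Product at 60.6% available Cl: 1959 / 0.606 = 3233 g.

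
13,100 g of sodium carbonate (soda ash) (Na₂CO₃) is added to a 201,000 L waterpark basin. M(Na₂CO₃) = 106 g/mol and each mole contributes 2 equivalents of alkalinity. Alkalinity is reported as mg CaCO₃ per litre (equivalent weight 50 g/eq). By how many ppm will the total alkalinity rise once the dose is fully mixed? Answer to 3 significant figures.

Moles of Na₂CO₃: 13,100 g ÷ 106 g/mol = 123.6 mol → 247.2 eq of alkalinity.
As CaCO₃: 247.2 eq × 50 g/eq = 12,360 g.
Rise: 12,360 g / 201,000 L × 1000 = 61.49 mg/L.

61.5 ppm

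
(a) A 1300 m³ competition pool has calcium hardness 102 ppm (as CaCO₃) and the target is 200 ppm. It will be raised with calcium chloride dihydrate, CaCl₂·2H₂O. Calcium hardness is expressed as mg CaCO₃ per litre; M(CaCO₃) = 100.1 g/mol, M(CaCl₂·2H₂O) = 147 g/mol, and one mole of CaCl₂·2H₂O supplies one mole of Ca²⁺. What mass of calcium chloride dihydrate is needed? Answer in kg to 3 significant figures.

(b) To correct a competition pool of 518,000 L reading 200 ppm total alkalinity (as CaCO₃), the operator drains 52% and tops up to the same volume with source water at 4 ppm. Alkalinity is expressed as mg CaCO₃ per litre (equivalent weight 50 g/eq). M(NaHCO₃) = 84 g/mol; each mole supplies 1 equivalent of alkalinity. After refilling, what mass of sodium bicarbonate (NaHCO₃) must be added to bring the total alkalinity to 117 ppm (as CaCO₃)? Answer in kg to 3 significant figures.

(a) Volume: 1300 m³ = 1,300,000 L.
(a) Hardness to add: (200 − 102) = 98 mg/L as CaCO₃ × 1,300,000 L = 127,400 g as CaCO₃.
(a) Moles of Ca²⁺ (1 mol Ca²⁺ ≡ 1 mol CaCO₃): 127,400 / 100.1 g/mol = 1273 mol.
(a) Mass of CaCl₂·2H₂O: 1273 × 147 = 187,100 g.

(b) After draining 52% and refilling: 200 × 0.48 + 4 × 0.52 = 98.08 ppm.
(b) Deficit to target: 117 − 98.08 = 18.92 mg/L.
(b) As CaCO₃: 18.92 mg/L × 518,000 L = 9801 g; ÷ 50 g/eq ÷ 1 = 196 mol NaHCO₃.
(b) Mass: 196 × 84 = 16,460 g.

(a) 187 kg; (b) 16.5 kg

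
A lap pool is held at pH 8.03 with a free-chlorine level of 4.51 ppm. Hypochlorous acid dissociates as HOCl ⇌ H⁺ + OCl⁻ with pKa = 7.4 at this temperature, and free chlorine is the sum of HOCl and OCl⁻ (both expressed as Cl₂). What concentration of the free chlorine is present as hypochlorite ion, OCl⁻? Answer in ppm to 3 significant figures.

3.65 ppm

[OCl⁻]/[HOCl] = 10^(pH − pKa) = 10^(8.03 − 7.4) = 10^0.63 = 4.266.
Fraction as HOCl = 1 / (1 + 4.266) = 0.1899.
OCl⁻ = (1 − 0.1899) × 4.51 ppm = 3.654 ppm.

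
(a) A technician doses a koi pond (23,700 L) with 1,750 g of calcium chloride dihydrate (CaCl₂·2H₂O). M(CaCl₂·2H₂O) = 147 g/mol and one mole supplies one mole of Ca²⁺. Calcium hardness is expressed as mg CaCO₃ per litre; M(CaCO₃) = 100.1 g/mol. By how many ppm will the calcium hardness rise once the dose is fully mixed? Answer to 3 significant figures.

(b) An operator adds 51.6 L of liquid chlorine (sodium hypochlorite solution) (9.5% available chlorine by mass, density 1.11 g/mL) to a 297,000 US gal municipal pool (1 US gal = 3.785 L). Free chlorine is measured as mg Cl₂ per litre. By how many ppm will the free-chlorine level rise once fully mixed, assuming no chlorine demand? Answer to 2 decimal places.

(a) Moles of Ca²⁺: 1,750 g ÷ 147 g/mol = 11.9 mol.
(a) As CaCO₃: 11.9 mol × 100.1 g/mol = 1192 g.
(a) Rise: 1192 g / 23,700 L × 1000 = 50.28 mg/L.

(b) Volume: 297,000 US gal × 3.785 L/gal = 1,124,145 L.
(b) Mass of solution: 51.6 L × 1000 mL/L × 1.11 g/mL = 57,280 g.
(b) Available chlorine delivered: 57,280 g × 0.095 = 5441 g as Cl₂.
(b) Concentration rise: 5441 g / 1,124,145 L = 4.84 mg/L = 4.84 ppm.

(a) 50.3 ppm; (b) 4.84 ppm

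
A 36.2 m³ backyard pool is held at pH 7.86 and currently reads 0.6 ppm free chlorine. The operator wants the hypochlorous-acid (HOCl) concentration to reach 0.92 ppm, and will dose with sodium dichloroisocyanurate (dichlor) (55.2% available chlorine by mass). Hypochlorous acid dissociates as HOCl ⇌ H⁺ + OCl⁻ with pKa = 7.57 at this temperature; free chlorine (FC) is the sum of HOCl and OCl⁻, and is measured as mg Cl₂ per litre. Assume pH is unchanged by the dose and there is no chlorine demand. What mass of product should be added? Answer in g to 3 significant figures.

Volume: 36.2 m³ = 36,200 L.
[OCl⁻]/[HOCl] = 10^(pH − pKa) = 10^(7.86 − 7.57) = 1.95; fraction as HOCl = 1/(1 + 1.95) = 0.339.
Free chlorine required for 0.92 ppm HOCl: 0.92 / 0.339 = 2.714 ppm.
FC to add: 2.714 − 0.6 = 2.114 mg/L as Cl₂.
Cl₂ equivalent: 2.114 mg/L × 36,200 L = 76.52 g.
Product at 55.2% available Cl: 76.52 / 0.552 = 138.6 g.

139 g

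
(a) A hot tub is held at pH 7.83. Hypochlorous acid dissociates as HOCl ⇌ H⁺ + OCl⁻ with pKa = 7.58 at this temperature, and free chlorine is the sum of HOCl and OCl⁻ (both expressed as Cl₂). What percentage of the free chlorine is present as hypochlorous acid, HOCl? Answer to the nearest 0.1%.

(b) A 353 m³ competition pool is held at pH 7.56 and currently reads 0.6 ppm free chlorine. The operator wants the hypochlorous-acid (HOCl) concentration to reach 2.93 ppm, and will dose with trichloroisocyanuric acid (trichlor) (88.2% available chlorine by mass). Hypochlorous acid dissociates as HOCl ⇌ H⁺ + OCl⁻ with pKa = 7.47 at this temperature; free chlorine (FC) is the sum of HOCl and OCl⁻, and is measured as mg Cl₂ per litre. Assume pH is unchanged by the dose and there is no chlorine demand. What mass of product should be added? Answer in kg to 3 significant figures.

(a) 36.0%; (b) 2.38 kg

(a) [OCl⁻]/[HOCl] = 10^(pH − pKa) = 10^(7.83 − 7.58) = 10^0.25 = 1.778.
(a) Fraction as HOCl = 1 / (1 + 1.778) = 0.3599.

(b) Volume: 353 m³ = 353,000 L.
(b) [OCl⁻]/[HOCl] = 10^(pH − pKa) = 10^(7.56 − 7.47) = 1.23; fraction as HOCl = 1/(1 + 1.23) = 0.4484.
(b) Free chlorine required for 2.93 ppm HOCl: 2.93 / 0.4484 = 6.535 ppm.
(b) FC to add: 6.535 − 0.6 = 5.935 mg/L as Cl₂.
(b) Cl₂ equivalent: 5.935 mg/L × 353,000 L = 2095 g.
(b) Product at 88.2% available Cl: 2095 / 0.882 = 2375 g.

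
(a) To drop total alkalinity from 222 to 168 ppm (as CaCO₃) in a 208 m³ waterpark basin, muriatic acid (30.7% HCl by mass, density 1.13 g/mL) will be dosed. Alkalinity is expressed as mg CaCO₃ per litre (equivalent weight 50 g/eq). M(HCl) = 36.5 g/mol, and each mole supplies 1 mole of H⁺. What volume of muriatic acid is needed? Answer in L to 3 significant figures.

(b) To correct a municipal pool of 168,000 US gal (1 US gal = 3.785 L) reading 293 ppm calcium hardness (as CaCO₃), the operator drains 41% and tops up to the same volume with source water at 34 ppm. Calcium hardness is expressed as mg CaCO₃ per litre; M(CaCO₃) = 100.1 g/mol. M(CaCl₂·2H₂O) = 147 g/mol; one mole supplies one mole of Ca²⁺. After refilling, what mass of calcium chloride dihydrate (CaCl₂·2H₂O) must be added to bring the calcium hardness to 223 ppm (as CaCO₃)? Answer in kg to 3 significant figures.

(a) Volume: 208 m³ = 208,000 L.
(a) Alkalinity to neutralize: (222 − 168) = 54 mg/L as CaCO₃ × 208,000 L = 11,230 g as CaCO₃.
(a) Equivalents of H⁺ required: 11,230 ÷ 50 g/eq = 224.6 eq = 224.6 mol HCl.
(a) Mass of HCl: 224.6 × 36.5 = 8199 g.
(a) Mass of 30.7% solution: 8199 / 0.307 = 26,710 g.
(a) Volume: 26,710 g ÷ 1.13 g/mL = 23,640 mL.

(b) Volume: 168,000 US gal × 3.785 L/gal = 635,880 L.
(b) After draining 41% and refilling: 293 × 0.59 + 34 × 0.41 = 186.81 ppm.
(b) Deficit to target: 223 − 186.81 = 36.19 mg/L.
(b) As CaCO₃: 36.19 mg/L × 635,880 L = 23,010 g; ÷ 100.1 = 229.9 mol Ca²⁺.
(b) Mass: 229.9 × 147 = 33,790 g.

(a) 23.6 L; (b) 33.8 kg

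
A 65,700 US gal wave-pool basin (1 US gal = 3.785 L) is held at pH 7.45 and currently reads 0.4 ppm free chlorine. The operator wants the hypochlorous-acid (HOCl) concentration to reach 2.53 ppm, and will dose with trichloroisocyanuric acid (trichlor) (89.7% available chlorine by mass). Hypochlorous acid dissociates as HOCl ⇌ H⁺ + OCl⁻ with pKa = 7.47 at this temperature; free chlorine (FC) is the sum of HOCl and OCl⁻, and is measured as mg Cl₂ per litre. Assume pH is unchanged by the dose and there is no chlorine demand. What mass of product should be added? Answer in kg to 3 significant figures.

1.26 kg

Volume: 65,700 US gal × 3.785 L/gal = 248,674 L.
[OCl⁻]/[HOCl] = 10^(pH − pKa) = 10^(7.45 − 7.47) = 0.955; fraction as HOCl = 1/(1 + 0.955) = 0.5115.
Free chlorine required for 2.53 ppm HOCl: 2.53 / 0.5115 = 4.946 ppm.
FC to add: 4.946 − 0.4 = 4.546 mg/L as Cl₂.
Cl₂ equivalent: 4.546 mg/L × 248,674 L = 1131 g.
Product at 89.7% available Cl: 1131 / 0.897 = 1260 g.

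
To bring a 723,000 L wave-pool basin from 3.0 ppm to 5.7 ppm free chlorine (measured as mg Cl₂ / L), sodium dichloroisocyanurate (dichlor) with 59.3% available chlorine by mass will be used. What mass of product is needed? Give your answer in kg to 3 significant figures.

3.29 kg

Chlorine deficit: 5.7 − 3.0 = 2.7 ppm = 2.7 mg/L as Cl₂.
Cl₂ equivalent needed: 2.7 mg/L × 723,000 L = 1,952,000 mg = 1952 g.
Product at 59.3% available chlorine: 1952 / 0.593 = 3292 g.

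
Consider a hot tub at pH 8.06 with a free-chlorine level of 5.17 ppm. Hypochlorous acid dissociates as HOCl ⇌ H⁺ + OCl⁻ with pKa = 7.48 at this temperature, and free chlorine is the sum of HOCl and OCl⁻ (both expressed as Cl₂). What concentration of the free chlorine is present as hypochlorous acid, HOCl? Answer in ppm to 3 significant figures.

1.08 ppm

[OCl⁻]/[HOCl] = 10^(pH − pKa) = 10^(8.06 − 7.48) = 10^0.58 = 3.802.
Fraction as HOCl = 1 / (1 + 3.802) = 0.2083.
HOCl = 0.2083 × 5.17 ppm = 1.077 ppm.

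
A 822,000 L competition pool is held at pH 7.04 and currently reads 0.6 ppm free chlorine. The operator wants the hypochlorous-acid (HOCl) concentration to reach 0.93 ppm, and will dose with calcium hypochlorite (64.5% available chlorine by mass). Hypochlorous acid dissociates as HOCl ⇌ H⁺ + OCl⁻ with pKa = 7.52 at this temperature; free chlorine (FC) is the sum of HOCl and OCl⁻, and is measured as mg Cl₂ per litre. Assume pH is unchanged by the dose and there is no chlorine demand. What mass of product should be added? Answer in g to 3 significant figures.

813 g

[OCl⁻]/[HOCl] = 10^(pH − pKa) = 10^(7.04 − 7.52) = 0.3311; fraction as HOCl = 1/(1 + 0.3311) = 0.7512.
Free chlorine required for 0.93 ppm HOCl: 0.93 / 0.7512 = 1.238 ppm.
FC to add: 1.238 − 0.6 = 0.638 mg/L as Cl₂.
Cl₂ equivalent: 0.638 mg/L × 822,000 L = 524.4 g.
Product at 64.5% available Cl: 524.4 / 0.645 = 813 g.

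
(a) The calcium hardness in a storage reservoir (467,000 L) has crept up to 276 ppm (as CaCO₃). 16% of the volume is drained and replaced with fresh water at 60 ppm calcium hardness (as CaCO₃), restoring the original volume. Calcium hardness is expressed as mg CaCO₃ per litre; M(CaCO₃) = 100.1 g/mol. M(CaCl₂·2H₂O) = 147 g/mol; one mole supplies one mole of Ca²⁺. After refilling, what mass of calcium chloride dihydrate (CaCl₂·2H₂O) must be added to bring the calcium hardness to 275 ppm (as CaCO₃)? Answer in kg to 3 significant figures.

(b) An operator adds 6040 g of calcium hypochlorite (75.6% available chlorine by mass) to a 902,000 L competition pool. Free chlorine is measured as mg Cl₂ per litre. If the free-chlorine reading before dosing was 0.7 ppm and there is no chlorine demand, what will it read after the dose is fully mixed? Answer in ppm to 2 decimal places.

(a) After draining 16% and refilling: 276 × 0.84 + 60 × 0.16 = 241.44 ppm.
(a) Deficit to target: 275 − 241.44 = 33.56 mg/L.
(a) As CaCO₃: 33.56 mg/L × 467,000 L = 15,670 g; ÷ 100.1 = 156.6 mol Ca²⁺.
(a) Mass: 156.6 × 147 = 23,020 g.

(b) Available chlorine delivered: 6040 g × 0.756 = 4566 g as Cl₂.
(b) Concentration rise: 4566 g / 902,000 L = 5.062 mg/L = 5.06 ppm.
(b) Final FC: 0.7 + 5.06 = 5.76 ppm.

(a) 23.0 kg; (b) 5.76 ppm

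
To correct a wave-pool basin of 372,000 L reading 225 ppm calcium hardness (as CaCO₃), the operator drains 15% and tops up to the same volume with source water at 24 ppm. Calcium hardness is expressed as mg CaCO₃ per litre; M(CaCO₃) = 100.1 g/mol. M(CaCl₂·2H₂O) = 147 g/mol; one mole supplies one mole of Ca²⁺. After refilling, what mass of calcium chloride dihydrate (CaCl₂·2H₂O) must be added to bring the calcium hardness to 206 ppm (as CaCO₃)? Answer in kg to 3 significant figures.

6.09 kg

After draining 15% and refilling: 225 × 0.85 + 24 × 0.15 = 194.85 ppm.
Deficit to target: 206 − 194.85 = 11.15 mg/L.
As CaCO₃: 11.15 mg/L × 372,000 L = 4148 g; ÷ 100.1 = 41.44 mol Ca²⁺.
Mass: 41.44 × 147 = 6091 g.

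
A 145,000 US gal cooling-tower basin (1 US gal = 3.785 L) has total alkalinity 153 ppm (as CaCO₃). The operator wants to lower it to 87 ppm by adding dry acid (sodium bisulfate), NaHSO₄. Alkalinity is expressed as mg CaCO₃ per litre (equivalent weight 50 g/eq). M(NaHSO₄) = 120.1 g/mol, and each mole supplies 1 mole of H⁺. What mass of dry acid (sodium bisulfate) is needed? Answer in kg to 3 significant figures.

87.0 kg

Volume: 145,000 US gal × 3.785 L/gal = 548,825 L.
Alkalinity to neutralize: (153 − 87) = 66 mg/L as CaCO₃ × 548,825 L = 36,220 g as CaCO₃.
Equivalents of H⁺ required: 36,220 ÷ 50 g/eq = 724.4 eq = 724.4 mol NaHSO₄.
Mass of NaHSO₄: 724.4 × 120.1 = 87,010 g.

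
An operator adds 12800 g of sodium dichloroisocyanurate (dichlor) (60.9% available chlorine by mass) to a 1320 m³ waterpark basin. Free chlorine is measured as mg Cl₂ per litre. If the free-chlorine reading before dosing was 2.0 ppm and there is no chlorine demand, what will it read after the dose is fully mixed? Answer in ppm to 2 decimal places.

Volume: 1320 m³ = 1,320,000 L.
Available chlorine delivered: 12,800 g × 0.609 = 7795 g as Cl₂.
Concentration rise: 7795 g / 1,320,000 L = 5.905 mg/L = 5.91 ppm.
Final FC: 2.0 + 5.91 = 7.91 ppm.

7.91 ppm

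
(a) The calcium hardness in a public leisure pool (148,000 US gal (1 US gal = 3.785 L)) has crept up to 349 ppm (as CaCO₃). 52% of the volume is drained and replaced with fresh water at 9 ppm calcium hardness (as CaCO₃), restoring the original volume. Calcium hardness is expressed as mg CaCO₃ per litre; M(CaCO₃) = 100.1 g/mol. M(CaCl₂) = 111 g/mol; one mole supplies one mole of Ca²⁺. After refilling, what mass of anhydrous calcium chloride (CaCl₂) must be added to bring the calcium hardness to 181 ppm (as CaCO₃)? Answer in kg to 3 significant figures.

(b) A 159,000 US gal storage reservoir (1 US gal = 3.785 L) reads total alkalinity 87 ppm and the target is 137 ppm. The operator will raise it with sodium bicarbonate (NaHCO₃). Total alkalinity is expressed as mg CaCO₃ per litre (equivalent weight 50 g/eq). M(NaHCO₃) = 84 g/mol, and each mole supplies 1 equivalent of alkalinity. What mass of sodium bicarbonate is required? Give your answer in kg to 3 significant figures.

(a) 5.47 kg; (b) 50.6 kg

(a) Volume: 148,000 US gal × 3.785 L/gal = 560,180 L.
(a) After draining 52% and refilling: 349 × 0.48 + 9 × 0.52 = 172.2 ppm.
(a) Deficit to target: 181 − 172.2 = 8.8 mg/L.
(a) As CaCO₃: 8.8 mg/L × 560,180 L = 4930 g; ÷ 100.1 = 49.25 mol Ca²⁺.
(a) Mass: 49.25 × 111 = 5466 g.

(b) Volume: 159,000 US gal × 3.785 L/gal = 601,815 L.
(b) Alkalinity to add: (137 − 87) = 50 mg/L as CaCO₃ × 601,815 L = 30,090 g as CaCO₃.
(b) Equivalents: 30,090 g ÷ 50 g/eq = 601.8 eq.
(b) NaHCO₃ supplies 1 eq per mole → 601.8 mol.
(b) Mass: 601.8 mol × 84 g/mol = 50,550 g.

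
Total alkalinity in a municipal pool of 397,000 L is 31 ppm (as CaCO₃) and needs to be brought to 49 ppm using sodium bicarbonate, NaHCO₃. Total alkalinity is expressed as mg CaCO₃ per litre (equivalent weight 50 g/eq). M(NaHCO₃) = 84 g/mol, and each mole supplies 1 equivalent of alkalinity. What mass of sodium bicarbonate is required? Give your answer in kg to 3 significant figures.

12.0 kg

Alkalinity to add: (49 − 31) = 18 mg/L as CaCO₃ × 397,000 L = 7146 g as CaCO₃.
Equivalents: 7146 g ÷ 50 g/eq = 142.9 eq.
NaHCO₃ supplies 1 eq per mole → 142.9 mol.
Mass: 142.9 mol × 84 g/mol = 12,010 g.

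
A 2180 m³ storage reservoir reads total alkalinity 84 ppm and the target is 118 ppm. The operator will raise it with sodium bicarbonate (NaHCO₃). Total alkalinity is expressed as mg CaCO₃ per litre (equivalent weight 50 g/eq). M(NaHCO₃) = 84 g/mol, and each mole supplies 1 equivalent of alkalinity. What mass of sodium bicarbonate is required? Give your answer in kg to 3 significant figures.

Volume: 2180 m³ = 2,180,000 L.
Alkalinity to add: (118 − 84) = 34 mg/L as CaCO₃ × 2,180,000 L = 74,120 g as CaCO₃.
Equivalents: 74,120 g ÷ 50 g/eq = 1482 eq.
NaHCO₃ supplies 1 eq per mole → 1482 mol.
Mass: 1482 mol × 84 g/mol = 124,500 g.

125 kg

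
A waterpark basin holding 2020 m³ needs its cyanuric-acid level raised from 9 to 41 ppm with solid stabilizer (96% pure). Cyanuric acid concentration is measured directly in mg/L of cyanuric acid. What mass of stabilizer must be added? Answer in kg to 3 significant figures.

67.3 kg

Volume: 2020 m³ = 2,020,000 L.
CYA to add: (41 − 9) = 32 mg/L × 2,020,000 L = 64,640 g cyanuric acid.
At 96% purity: 64,640 / 0.96 = 67,330 g product.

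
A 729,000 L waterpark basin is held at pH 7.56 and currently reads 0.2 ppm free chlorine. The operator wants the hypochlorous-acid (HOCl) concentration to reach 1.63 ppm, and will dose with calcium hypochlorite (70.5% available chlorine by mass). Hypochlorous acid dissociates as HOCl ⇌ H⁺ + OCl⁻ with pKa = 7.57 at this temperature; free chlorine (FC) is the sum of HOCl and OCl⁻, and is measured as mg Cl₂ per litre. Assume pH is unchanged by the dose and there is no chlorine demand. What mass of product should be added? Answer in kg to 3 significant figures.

[OCl⁻]/[HOCl] = 10^(pH − pKa) = 10^(7.56 − 7.57) = 0.9772; fraction as HOCl = 1/(1 + 0.9772) = 0.5058.
Free chlorine required for 1.63 ppm HOCl: 1.63 / 0.5058 = 3.223 ppm.
FC to add: 3.223 − 0.2 = 3.023 mg/L as Cl₂.
Cl₂ equivalent: 3.023 mg/L × 729,000 L = 2204 g.
Product at 70.5% available Cl: 2204 / 0.705 = 3126 g.

3.13 kg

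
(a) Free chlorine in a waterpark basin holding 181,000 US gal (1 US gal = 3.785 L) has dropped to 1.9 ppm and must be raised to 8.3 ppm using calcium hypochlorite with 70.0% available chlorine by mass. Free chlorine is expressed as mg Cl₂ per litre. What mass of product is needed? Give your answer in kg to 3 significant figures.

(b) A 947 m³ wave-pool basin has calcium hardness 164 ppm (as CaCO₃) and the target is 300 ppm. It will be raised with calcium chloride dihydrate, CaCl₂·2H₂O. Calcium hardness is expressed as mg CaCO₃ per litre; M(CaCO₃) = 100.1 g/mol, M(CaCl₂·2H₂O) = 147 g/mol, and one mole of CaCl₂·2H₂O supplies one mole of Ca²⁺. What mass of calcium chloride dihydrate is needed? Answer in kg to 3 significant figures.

(a) Volume: 181,000 US gal × 3.785 L/gal = 685,085 L.
(a) Chlorine deficit: 8.3 − 1.9 = 6.4 ppm = 6.4 mg/L as Cl₂.
(a) Cl₂ equivalent needed: 6.4 mg/L × 685,085 L = 4,385,000 mg = 4385 g.
(a) Product at 70.0% available chlorine: 4385 / 0.7 = 6264 g.

(b) Volume: 947 m³ = 947,000 L.
(b) Hardness to add: (300 − 164) = 136 mg/L as CaCO₃ × 947,000 L = 128,800 g as CaCO₃.
(b) Moles of Ca²⁺ (1 mol Ca²⁺ ≡ 1 mol CaCO₃): 128,800 / 100.1 g/mol = 1287 mol.
(b) Mass of CaCl₂·2H₂O: 1287 × 147 = 189,100 g.

(a) 6.26 kg; (b) 189 kg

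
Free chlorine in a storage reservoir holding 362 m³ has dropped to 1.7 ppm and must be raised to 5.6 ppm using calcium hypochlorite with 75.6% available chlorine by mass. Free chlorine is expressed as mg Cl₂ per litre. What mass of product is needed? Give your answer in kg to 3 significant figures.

1.87 kg

Volume: 362 m³ = 362,000 L.
Chlorine deficit: 5.6 − 1.7 = 3.9 ppm = 3.9 mg/L as Cl₂.
Cl₂ equivalent needed: 3.9 mg/L × 362,000 L = 1,412,000 mg = 1412 g.
Product at 75.6% available chlorine: 1412 / 0.756 = 1867 g.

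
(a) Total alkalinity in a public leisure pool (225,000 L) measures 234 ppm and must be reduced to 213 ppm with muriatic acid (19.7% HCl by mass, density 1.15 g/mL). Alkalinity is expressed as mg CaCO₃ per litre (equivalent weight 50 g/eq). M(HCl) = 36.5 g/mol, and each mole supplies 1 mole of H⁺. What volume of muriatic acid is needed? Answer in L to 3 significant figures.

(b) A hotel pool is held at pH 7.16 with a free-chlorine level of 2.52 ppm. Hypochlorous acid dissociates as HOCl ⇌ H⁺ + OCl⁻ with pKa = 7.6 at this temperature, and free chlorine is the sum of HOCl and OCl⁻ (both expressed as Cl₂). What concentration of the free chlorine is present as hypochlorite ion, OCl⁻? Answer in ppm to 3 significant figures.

(a) Alkalinity to neutralize: (234 − 213) = 21 mg/L as CaCO₃ × 225,000 L = 4725 g as CaCO₃.
(a) Equivalents of H⁺ required: 4725 ÷ 50 g/eq = 94.5 eq = 94.5 mol HCl.
(a) Mass of HCl: 94.5 × 36.5 = 3449 g.
(a) Mass of 19.7% solution: 3449 / 0.197 = 17,510 g.
(a) Volume: 17,510 g ÷ 1.15 g/mL = 15,230 mL.

(b) [OCl⁻]/[HOCl] = 10^(pH − pKa) = 10^(7.16 − 7.6) = 10^-0.44 = 0.3631.
(b) Fraction as HOCl = 1 / (1 + 0.3631) = 0.7336.
(b) OCl⁻ = (1 − 0.7336) × 2.52 ppm = 0.6712 ppm.

(a) 15.2 L; (b) 0.671 ppm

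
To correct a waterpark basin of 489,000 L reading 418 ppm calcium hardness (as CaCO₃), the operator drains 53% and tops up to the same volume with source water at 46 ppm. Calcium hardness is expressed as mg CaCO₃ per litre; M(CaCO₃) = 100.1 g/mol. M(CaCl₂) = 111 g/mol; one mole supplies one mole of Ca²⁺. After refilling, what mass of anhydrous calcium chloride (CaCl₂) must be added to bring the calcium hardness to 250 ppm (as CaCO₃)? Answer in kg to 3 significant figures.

15.8 kg

After draining 53% and refilling: 418 × 0.47 + 46 × 0.53 = 220.84 ppm.
Deficit to target: 250 − 220.84 = 29.16 mg/L.
As CaCO₃: 29.16 mg/L × 489,000 L = 14,260 g; ÷ 100.1 = 142.4 mol Ca²⁺.
Mass: 142.4 × 111 = 15,810 g.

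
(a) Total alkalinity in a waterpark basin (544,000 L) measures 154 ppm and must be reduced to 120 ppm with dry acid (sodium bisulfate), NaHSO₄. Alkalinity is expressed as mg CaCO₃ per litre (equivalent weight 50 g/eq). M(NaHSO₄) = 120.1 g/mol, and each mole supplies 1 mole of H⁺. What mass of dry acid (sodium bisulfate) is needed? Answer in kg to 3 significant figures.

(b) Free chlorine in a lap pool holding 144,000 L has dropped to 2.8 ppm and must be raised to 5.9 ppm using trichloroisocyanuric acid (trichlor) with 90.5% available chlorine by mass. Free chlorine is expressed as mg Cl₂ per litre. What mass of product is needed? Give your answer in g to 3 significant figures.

(a) 44.4 kg; (b) 493 g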